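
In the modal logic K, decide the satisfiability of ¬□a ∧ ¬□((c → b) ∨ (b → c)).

1. ¬□a ∧ ¬□((c → b) ∨ (b → c)), 0
2. ¬□a, 0
3. ¬□((c → b) ∨ (b → c)), 0
4. ¬a, 1
5. ¬((c → b) ∨ (b → c)), 2
6. ¬(c → b), 2
7. ¬(b → c), 2
8. c, 2
9. ¬b, 2
10. b, 2
11. ¬c, 2
Accessibility: 0R1, 0R2
Branch closes: b and ¬b both at 2.
(One branch shown.) All branches close.

Unsatisfiable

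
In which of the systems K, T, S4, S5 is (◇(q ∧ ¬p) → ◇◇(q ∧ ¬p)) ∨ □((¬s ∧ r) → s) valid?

K-tableau for the negation ¬((◇(q ∧ ¬p) → ◇◇(q ∧ ¬p)) ∨ □((¬s ∧ r) → s)):
1. ¬((◇(q ∧ ¬p) → ◇◇(q ∧ ¬p)) ∨ □((¬s ∧ r) → s)), w0
2. ¬(◇(q ∧ ¬p) → ◇◇(q ∧ ¬p)), w0
3. ¬□((¬s ∧ r) → s), w0
4. ◇(q ∧ ¬p), w0
5. ¬◇◇(q ∧ ¬p), w0
6. ¬((¬s ∧ r) → s), w1
7. ¬s ∧ r, w1
8. ¬s, w1
9. r, w1
10. ¬◇(q ∧ ¬p), w1
11. q ∧ ¬p, w2
12. q, w2
13. ¬p, w2
14. ¬◇(q ∧ ¬p), w2
Accessibility: w0Rw1, w0Rw2
Complete open branch: countermodel on a K-frame, so not valid in K.
T-tableau for the negation ¬((◇(q ∧ ¬p) → ◇◇(q ∧ ¬p)) ∨ □((¬s ∧ r) → s)):
1. ¬((◇(q ∧ ¬p) → ◇◇(q ∧ ¬p)) ∨ □((¬s ∧ r) → s)), w0
2. ¬(◇(q ∧ ¬p) → ◇◇(q ∧ ¬p)), w0
3. ¬□((¬s ∧ r) → s), w0
4. ◇(q ∧ ¬p), w0
5. ¬◇◇(q ∧ ¬p), w0
6. ¬◇(q ∧ ¬p), w0
7. ¬(q ∧ ¬p), w0
8. p, w0
9. ¬((¬s ∧ r) → s), w1
10. ¬s ∧ r, w1
11. ¬s, w1
12. r, w1
13. ¬◇(q ∧ ¬p), w1
14. ¬(q ∧ ¬p), w1
15. p, w1
16. q ∧ ¬p, w2
17. q, w2
18. ¬p, w2
19. ¬◇(q ∧ ¬p), w2
20. ¬(q ∧ ¬p), w2
21. p, w2
Accessibility: w0Rw0, w0Rw1, w0Rw2, w1Rw1, w2Rw2
Branch closes: p and ¬p both at w2.
Every branch closes (one shown): valid in T, hence also in S4, S5 (every theorem of T is a theorem of S4 and S5).

T, S4, S5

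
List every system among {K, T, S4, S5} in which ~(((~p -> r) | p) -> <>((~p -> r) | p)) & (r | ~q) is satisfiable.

K

K-tableau for the formula:
1. ~(((~p -> r) | p) -> <>((~p -> r) | p)) & (r | ~q), 0
2. ~(((~p -> r) | p) -> <>((~p -> r) | p)), 0
3. r | ~q, 0
4. (~p -> r) | p, 0
5. ~<>((~p -> r) | p), 0
6. ~q, 0
7. p, 0
Complete open branch: satisfiable in K.
T-tableau for the formula:
1. ~(((~p -> r) | p) -> <>((~p -> r) | p)) & (r | ~q), 0
2. ~(((~p -> r) | p) -> <>((~p -> r) | p)), 0
3. r | ~q, 0
4. (~p -> r) | p, 0
5. ~<>((~p -> r) | p), 0
6. ~((~p -> r) | p), 0
7. ~(~p -> r), 0
8. ~p, 0
9. ~r, 0
10. ~q, 0
11. ~p -> r, 0
12. r, 0
Accessibility: 0R0
Branch closes: r and ~r both at 0.
Every branch closes (one shown): unsatisfiable in T, hence also in S4, S5 (every S4/S5-frame is a T-frame).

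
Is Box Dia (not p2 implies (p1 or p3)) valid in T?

No, not valid

Tableau for the negation not Box Dia (not p2 implies (p1 or p3)):
1. not Box Dia (not p2 implies (p1 or p3)), u
2. not Dia (not p2 implies (p1 or p3)), v
3. not (not p2 implies (p1 or p3)), v
4. not p2, v
5. not (p1 or p3), v
6. not p1, v
7. not p3, v
Accessibility: uRu, uRv, vRv
The negation has an open branch (countermodel exists).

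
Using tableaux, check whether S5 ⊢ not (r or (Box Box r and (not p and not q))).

Not valid

Tableau for the negation r or (Box Box r and (not p and not q)):
1. r or (Box Box r and (not p and not q)), w0
2. Box Box r and (not p and not q), w0
3. Box Box r, w0
4. not p and not q, w0
5. not p, w0
6. not q, w0
7. Box r, w0
8. r, w0
Accessibility: w0Rw0
The negation has an open branch (countermodel exists).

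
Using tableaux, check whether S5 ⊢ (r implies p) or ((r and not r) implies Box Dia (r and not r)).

Valid in S5

Tableau for the negation not ((r implies p) or ((r and not r) implies Box Dia (r and not r))):
1. not ((r implies p) or ((r and not r) implies Box Dia (r and not r))), w0
2. not (r implies p), w0
3. not ((r and not r) implies Box Dia (r and not r)), w0
4. r, w0
5. not p, w0
6. r and not r, w0
7. not Box Dia (r and not r), w0
8. not r, w0
Accessibility: w0Rw0
Branch closes: r and not r both at w0.
All branches of the negation close; one closing branch shown above.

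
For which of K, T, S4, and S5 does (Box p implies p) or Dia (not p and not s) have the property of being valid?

T, S4, S5

T-tableau for the negation not ((Box p implies p) or Dia (not p and not s)):
1. not ((Box p implies p) or Dia (not p and not s)), u
2. not (Box p implies p), u   [neg-or-rule on 1]
3. not Dia (not p and not s), u   [neg-or-rule on 1]
4. Box p, u   [neg-implies-rule on 2]
5. not p, u   [neg-implies-rule on 2]
6. not (not p and not s), u   [neg-Dia-rule on 3 via uRu]
7. p, u   [Box-rule on 4 via uRu]
Accessibility: uRu
Branch closes: p and not p both at u.
Every branch closes (one shown): valid in T, hence also in S4, S5 (every theorem of T is a theorem of S4 and S5).
K-tableau for the negation not ((Box p implies p) or Dia (not p and not s)):
1. not ((Box p implies p) or Dia (not p and not s)), u
2. not (Box p implies p), u   [neg-or-rule on 1]
3. not Dia (not p and not s), u   [neg-or-rule on 1]
4. Box p, u   [neg-implies-rule on 2]
5. not p, u   [neg-implies-rule on 2]
Complete open branch: countermodel on a K-frame, so not valid in K.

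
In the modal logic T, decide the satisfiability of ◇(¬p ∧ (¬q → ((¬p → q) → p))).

Yes, satisfiable

1. ◇(¬p ∧ (¬q → ((¬p → q) → p))), 0
2. ¬p ∧ (¬q → ((¬p → q) → p)), 1
3. ¬p, 1
4. ¬q → ((¬p → q) → p), 1
5. (¬p → q) → p, 1
6. ¬(¬p → q), 1
7. ¬q, 1
Accessibility: 0R0, 0R1, 1R1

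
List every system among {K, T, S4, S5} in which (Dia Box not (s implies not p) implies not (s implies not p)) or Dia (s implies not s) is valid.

S4-tableau for the negation not ((Dia Box not (s implies not p) implies not (s implies not p)) or Dia (s implies not s)):
1. not ((Dia Box not (s implies not p) implies not (s implies not p)) or Dia (s implies not s)), u
2. not (Dia Box not (s implies not p) implies not (s implies not p)), u
3. not Dia (s implies not s), u
4. Dia Box not (s implies not p), u
5. s implies not p, u
6. not (s implies not s), u
7. s, u
8. not p, u
9. Box not (s implies not p), v
10. not (s implies not s), v
11. s, v
12. not (s implies not p), v
13. p, v
Accessibility: uRu, uRv, vRv
Complete open branch: countermodel on an S4-frame, so not valid in S4, nor in K, T (the same frame is also a K-frame and a T-frame).
S5-tableau for the negation not ((Dia Box not (s implies not p) implies not (s implies not p)) or Dia (s implies not s)):
1. not ((Dia Box not (s implies not p) implies not (s implies not p)) or Dia (s implies not s)), u
2. not (Dia Box not (s implies not p) implies not (s implies not p)), u
3. not Dia (s implies not s), u
4. Dia Box not (s implies not p), u
5. s implies not p, u
6. not (s implies not s), u
7. s, u
8. not p, u
9. Box not (s implies not p), v
10. not (s implies not s), v
11. s, v
12. not (s implies not p), u
13. p, u
Accessibility: uRu, uRv, vRu, vRv
Branch closes: p and not p both at u.
Every branch closes (one shown): valid in S5.

S5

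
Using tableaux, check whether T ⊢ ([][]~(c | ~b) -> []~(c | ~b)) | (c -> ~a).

Tableau for the negation ~(([][]~(c | ~b) -> []~(c | ~b)) | (c -> ~a)):
1. ~(([][]~(c | ~b) -> []~(c | ~b)) | (c -> ~a)), w0
2. ~([][]~(c | ~b) -> []~(c | ~b)), w0   [~|-rule on 1]
3. ~(c -> ~a), w0   [~|-rule on 1]
4. [][]~(c | ~b), w0   [~->-rule on 2]
5. ~[]~(c | ~b), w0   [~->-rule on 2]
6. c, w0   [~->-rule on 3]
7. a, w0   [~->-rule on 3]
8. []~(c | ~b), w0   [[]-rule on 4 via w0Rw0]
9. ~(c | ~b), w0   [[]-rule on 8 via w0Rw0]
10. ~c, w0   [~|-rule on 9]
11. b, w0   [~|-rule on 9]
Accessibility: w0Rw0
Branch closes: c and ~c both at w0.
All branches of the negation close; one closing branch shown above.

Valid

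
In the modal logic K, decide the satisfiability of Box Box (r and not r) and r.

1. Box Box (r and not r) and r, u
2. Box Box (r and not r), u
3. r, u

Yes, satisfiable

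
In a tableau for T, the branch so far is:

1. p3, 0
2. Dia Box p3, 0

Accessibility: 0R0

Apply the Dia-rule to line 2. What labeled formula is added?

a fresh world 1 with 0R1, and Box p3 at 1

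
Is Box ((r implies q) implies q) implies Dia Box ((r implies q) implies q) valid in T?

Valid

Tableau for the negation not (Box ((r implies q) implies q) implies Dia Box ((r implies q) implies q)):
1. not (Box ((r implies q) implies q) implies Dia Box ((r implies q) implies q)), u
2. Box ((r implies q) implies q), u
3. not Dia Box ((r implies q) implies q), u
4. (r implies q) implies q, u
5. not Box ((r implies q) implies q), u
6. not (r implies q), u
7. r, u
8. not q, u
9. not ((r implies q) implies q), v
10. r implies q, v
11. not q, v
12. (r implies q) implies q, v
13. not Box ((r implies q) implies q), v
14. not r, v
15. not (r implies q), v
16. r, v
Accessibility: uRu, uRv, vRv
Branch closes: r and not r both at v.
All branches of the negation close; one closing branch shown above.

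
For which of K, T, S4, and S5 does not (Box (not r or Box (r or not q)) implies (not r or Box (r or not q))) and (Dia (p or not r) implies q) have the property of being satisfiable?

T-tableau for the formula:
1. not (Box (not r or Box (r or not q)) implies (not r or Box (r or not q))) and (Dia (p or not r) implies q), 0
2. not (Box (not r or Box (r or not q)) implies (not r or Box (r or not q))), 0
3. Dia (p or not r) implies q, 0
4. Box (not r or Box (r or not q)), 0
5. not (not r or Box (r or not q)), 0
6. r, 0
7. not Box (r or not q), 0
8. not r or Box (r or not q), 0
9. not Dia (p or not r), 0
10. not (p or not r), 0
11. not p, 0
12. Box (r or not q), 0
13. r or not q, 0
14. not q, 0
15. not (r or not q), 1
16. not r, 1
17. q, 1
18. not r or Box (r or not q), 1
19. not (p or not r), 1
20. not p, 1
21. r, 1
Accessibility: 0R0, 0R1, 1R1
Branch closes: r and not r both at 1.
Every branch closes (one shown): unsatisfiable in T, hence also in S4, S5 (every S4/S5-frame is a T-frame).
K-tableau for the formula:
1. not (Box (not r or Box (r or not q)) implies (not r or Box (r or not q))) and (Dia (p or not r) implies q), 0
2. not (Box (not r or Box (r or not q)) implies (not r or Box (r or not q))), 0
3. Dia (p or not r) implies q, 0
4. Box (not r or Box (r or not q)), 0
5. not (not r or Box (r or not q)), 0
6. r, 0
7. not Box (r or not q), 0
8. q, 0
9. not (r or not q), 1
10. not r, 1
11. q, 1
12. not r or Box (r or not q), 1
13. Box (r or not q), 1
Accessibility: 0R1
Complete open branch: satisfiable in K.

K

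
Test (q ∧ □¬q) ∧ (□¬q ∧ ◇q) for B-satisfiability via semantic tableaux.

Unsatisfiable (every branch closes)

1. (q ∧ □¬q) ∧ (□¬q ∧ ◇q), 0
2. q ∧ □¬q, 0
3. □¬q ∧ ◇q, 0
4. q, 0
5. □¬q, 0
6. ◇q, 0
7. ¬q, 0
Accessibility: 0R0
Branch closes: q and ¬q both at 0.
Every branch closes; the branch above is one of them.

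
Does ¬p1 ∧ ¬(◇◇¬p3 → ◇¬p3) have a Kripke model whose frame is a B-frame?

Satisfiable

1. ¬p1 ∧ ¬(◇◇¬p3 → ◇¬p3), u
2. ¬p1, u   [∧-rule on 1]
3. ¬(◇◇¬p3 → ◇¬p3), u   [∧-rule on 1]
4. ◇◇¬p3, u   [¬→-rule on 3]
5. ¬◇¬p3, u   [¬→-rule on 3]
6. p3, u   [¬◇-rule on 5 via uRu]
7. ◇¬p3, v   [◇-rule on 4: fresh world v, uRv]
8. p3, v   [¬◇-rule on 5 via uRv]
9. ¬p3, w   [◇-rule on 7: fresh world w, vRw]
Accessibility: uRu, uRv, vRu, vRv, vRw, wRv, wRw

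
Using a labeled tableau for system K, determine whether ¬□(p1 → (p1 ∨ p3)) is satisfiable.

1. ¬□(p1 → (p1 ∨ p3)), w0
2. ¬(p1 → (p1 ∨ p3)), w1   [¬□-rule on 1: fresh world w1, w0Rw1]
3. p1, w1   [¬→-rule on 2]
4. ¬(p1 ∨ p3), w1   [¬→-rule on 2]
5. ¬p1, w1   [¬∨-rule on 4]
6. ¬p3, w1   [¬∨-rule on 4]
Accessibility: w0Rw1
Branch closes: p1 and ¬p1 both at w1.
All branches of the tableau close; one closing branch shown above.

Unsatisfiable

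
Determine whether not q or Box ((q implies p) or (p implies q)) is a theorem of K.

Yes, valid

Tableau for the negation not (not q or Box ((q implies p) or (p implies q))):
1. not (not q or Box ((q implies p) or (p implies q))), 0
2. q, 0
3. not Box ((q implies p) or (p implies q)), 0
4. not ((q implies p) or (p implies q)), 1
5. not (q implies p), 1
6. not (p implies q), 1
7. q, 1
8. not p, 1
9. p, 1
10. not q, 1
Accessibility: 0R1
Branch closes: p and not p both at 1.
All branches of the negation close; one closing branch shown above.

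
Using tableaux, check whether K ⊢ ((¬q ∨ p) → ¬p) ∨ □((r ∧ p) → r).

Yes, valid

Tableau for the negation ¬(((¬q ∨ p) → ¬p) ∨ □((r ∧ p) → r)):
1. ¬(((¬q ∨ p) → ¬p) ∨ □((r ∧ p) → r)), w0
2. ¬((¬q ∨ p) → ¬p), w0   [¬∨-rule on 1]
3. ¬□((r ∧ p) → r), w0   [¬∨-rule on 1]
4. ¬q ∨ p, w0   [¬→-rule on 2]
5. p, w0   [¬→-rule on 2]
6. ¬((r ∧ p) → r), w1   [¬□-rule on 3: fresh world w1, w0Rw1]
7. r ∧ p, w1   [¬→-rule on 6]
8. ¬r, w1   [¬→-rule on 6]
9. r, w1   [∧-rule on 7]
10. p, w1   [∧-rule on 7]
Accessibility: w0Rw1
Branch closes: r and ¬r both at w1.
Every branch of the negation's tableau closes; the branch above is one of them.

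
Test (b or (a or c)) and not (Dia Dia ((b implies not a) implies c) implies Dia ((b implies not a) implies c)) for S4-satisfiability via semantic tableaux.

1. (b or (a or c)) and not (Dia Dia ((b implies not a) implies c) implies Dia ((b implies not a) implies c)), 0
2. b or (a or c), 0
3. not (Dia Dia ((b implies not a) implies c) implies Dia ((b implies not a) implies c)), 0
4. Dia Dia ((b implies not a) implies c), 0
5. not Dia ((b implies not a) implies c), 0
6. not ((b implies not a) implies c), 0
7. b implies not a, 0
8. not c, 0
9. a or c, 0
10. not b, 0
11. a, 0
12. Dia ((b implies not a) implies c), 1
13. not ((b implies not a) implies c), 1
14. b implies not a, 1
15. not c, 1
16. not a, 1
17. (b implies not a) implies c, 2
18. not ((b implies not a) implies c), 2
19. b implies not a, 2
20. not c, 2
21. not (b implies not a), 2
22. b, 2
23. a, 2
24. not a, 2
Accessibility: 0R0, 0R1, 0R2, 1R1, 1R2, 2R2
Branch closes: a and not a both at 2.
Every branch closes; the branch above is one of them.

Unsatisfiable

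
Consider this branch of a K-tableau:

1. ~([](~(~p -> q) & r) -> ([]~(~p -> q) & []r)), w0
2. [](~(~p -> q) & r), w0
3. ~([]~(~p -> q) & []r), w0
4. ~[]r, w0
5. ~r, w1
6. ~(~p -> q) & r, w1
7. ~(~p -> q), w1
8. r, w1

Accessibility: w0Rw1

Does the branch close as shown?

Both r and ~r appear at w1.

Yes, closed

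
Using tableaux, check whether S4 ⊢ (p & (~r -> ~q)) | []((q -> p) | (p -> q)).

Valid

Tableau for the negation ~((p & (~r -> ~q)) | []((q -> p) | (p -> q))):
1. ~((p & (~r -> ~q)) | []((q -> p) | (p -> q))), 0
2. ~(p & (~r -> ~q)), 0
3. ~[]((q -> p) | (p -> q)), 0
4. ~(~r -> ~q), 0
5. ~r, 0
6. q, 0
7. ~((q -> p) | (p -> q)), 1
8. ~(q -> p), 1
9. ~(p -> q), 1
10. q, 1
11. ~p, 1
12. p, 1
13. ~q, 1
Accessibility: 0R0, 0R1, 1R1
Branch closes: p and ~p both at 1.
All branches of the negation close; one closing branch shown above.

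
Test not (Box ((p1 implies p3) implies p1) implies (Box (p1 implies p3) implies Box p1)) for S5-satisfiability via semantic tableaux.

No, unsatisfiable

1. not (Box ((p1 implies p3) implies p1) implies (Box (p1 implies p3) implies Box p1)), w0
2. Box ((p1 implies p3) implies p1), w0
3. not (Box (p1 implies p3) implies Box p1), w0
4. Box (p1 implies p3), w0
5. not Box p1, w0
6. (p1 implies p3) implies p1, w0
7. p1 implies p3, w0
8. p1, w0
9. p3, w0
10. not p1, w1
11. (p1 implies p3) implies p1, w1
12. p1 implies p3, w1
13. not (p1 implies p3), w1
14. p1, w1
15. not p3, w1
Accessibility: w0Rw0, w0Rw1, w1Rw0, w1Rw1
Branch closes: p1 and not p1 both at w1.
All branches of the tableau close; one closing branch shown above.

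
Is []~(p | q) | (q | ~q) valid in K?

Valid

Tableau for the negation ~([]~(p | q) | (q | ~q)):
1. ~([]~(p | q) | (q | ~q)), w0
2. ~[]~(p | q), w0   [~|-rule on 1]
3. ~(q | ~q), w0   [~|-rule on 1]
4. ~q, w0   [~|-rule on 3]
5. q, w0   [~|-rule on 3]
Branch closes: q and ~q both at w0.
All branches of the negation close; one closing branch shown above.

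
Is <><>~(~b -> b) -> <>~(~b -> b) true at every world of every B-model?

Tableau for the negation ~(<><>~(~b -> b) -> <>~(~b -> b)):
1. ~(<><>~(~b -> b) -> <>~(~b -> b)), u
2. <><>~(~b -> b), u
3. ~<>~(~b -> b), u
4. ~b -> b, u
5. b, u
6. <>~(~b -> b), v
7. ~b -> b, v
8. b, v
9. ~(~b -> b), w
10. ~b, w
Accessibility: uRu, uRv, vRu, vRv, vRw, wRv, wRw
The negation has an open branch (countermodel exists).

No, not valid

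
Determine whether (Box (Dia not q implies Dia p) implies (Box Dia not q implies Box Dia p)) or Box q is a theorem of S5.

Valid in S5

Tableau for the negation not ((Box (Dia not q implies Dia p) implies (Box Dia not q implies Box Dia p)) or Box q):
1. not ((Box (Dia not q implies Dia p) implies (Box Dia not q implies Box Dia p)) or Box q), u
2. not (Box (Dia not q implies Dia p) implies (Box Dia not q implies Box Dia p)), u
3. not Box q, u
4. Box (Dia not q implies Dia p), u
5. not (Box Dia not q implies Box Dia p), u
6. Box Dia not q, u
7. not Box Dia p, u
8. Dia not q implies Dia p, u
9. Dia not q, u
10. Dia p, u
11. not q, v
12. Dia not q implies Dia p, v
13. Dia not q, v
14. Dia p, v
15. not Dia p, w
16. Dia not q implies Dia p, w
17. Dia not q, w
18. not p, u
19. not p, v
20. not p, w
21. Dia p, w
22. not q, x
23. Dia not q implies Dia p, x
24. Dia not q, x
25. not p, x
26. Dia p, x
27. p, y
28. Dia not q implies Dia p, y
29. Dia not q, y
30. not p, y
Accessibility: uRu, uRv, uRw, uRx, uRy, vRu, vRv, vRw, vRx, vRy, wRu, wRv, wRw, wRx, wRy, xRu, xRv, xRw, xRx, xRy, yRu, yRv, yRw, yRx, yRy
Branch closes: p and not p both at y.
Every branch of the negation's tableau closes; the branch above is one of them.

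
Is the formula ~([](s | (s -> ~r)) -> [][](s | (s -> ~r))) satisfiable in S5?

Unsatisfiable (every branch closes)

1. ~([](s | (s -> ~r)) -> [][](s | (s -> ~r))), u
2. [](s | (s -> ~r)), u
3. ~[][](s | (s -> ~r)), u
4. s | (s -> ~r), u
5. s -> ~r, u
6. ~r, u
7. ~[](s | (s -> ~r)), v
8. s | (s -> ~r), v
9. s -> ~r, v
10. ~r, v
11. ~(s | (s -> ~r)), w
12. ~s, w
13. ~(s -> ~r), w
14. s, w
15. r, w
Accessibility: uRu, uRv, uRw, vRu, vRv, vRw, wRu, wRv, wRw
Branch closes: s and ~s both at w.
(One branch shown.) All branches close.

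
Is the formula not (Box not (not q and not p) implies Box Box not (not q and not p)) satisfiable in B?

Satisfiable (open branch found)

1. not (Box not (not q and not p) implies Box Box not (not q and not p)), w0
2. Box not (not q and not p), w0
3. not Box Box not (not q and not p), w0
4. not (not q and not p), w0
5. p, w0
6. not Box not (not q and not p), w1
7. not (not q and not p), w1
8. p, w1
9. not q and not p, w2
10. not q, w2
11. not p, w2
Accessibility: w0Rw0, w0Rw1, w1Rw0, w1Rw1, w1Rw2, w2Rw1, w2Rw2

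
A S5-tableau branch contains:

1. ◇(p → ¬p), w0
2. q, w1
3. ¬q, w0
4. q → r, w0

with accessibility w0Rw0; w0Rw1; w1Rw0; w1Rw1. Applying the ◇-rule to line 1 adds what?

a fresh world w2 with w0Rw2, and p → ¬p at w2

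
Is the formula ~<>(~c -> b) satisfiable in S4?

Yes, satisfiable

1. ~<>(~c -> b), 0
2. ~(~c -> b), 0   [~<>-rule on 1 via 0R0]
3. ~c, 0   [~->-rule on 2]
4. ~b, 0   [~->-rule on 2]
Accessibility: 0R0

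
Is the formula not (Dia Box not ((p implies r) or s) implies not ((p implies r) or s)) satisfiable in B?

1. not (Dia Box not ((p implies r) or s) implies not ((p implies r) or s)), w0
2. Dia Box not ((p implies r) or s), w0
3. (p implies r) or s, w0
4. p implies r, w0
5. r, w0
6. Box not ((p implies r) or s), w1
7. not ((p implies r) or s), w0
8. not (p implies r), w0
9. not s, w0
10. p, w0
11. not r, w0
Accessibility: w0Rw0, w0Rw1, w1Rw0, w1Rw1
Branch closes: r and not r both at w0.
Every branch closes; the branch above is one of them.

Unsatisfiable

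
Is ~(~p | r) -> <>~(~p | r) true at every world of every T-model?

Tableau for the negation ~(~(~p | r) -> <>~(~p | r)):
1. ~(~(~p | r) -> <>~(~p | r)), w0
2. ~(~p | r), w0   [~->-rule on 1]
3. ~<>~(~p | r), w0   [~->-rule on 1]
4. p, w0   [~|-rule on 2]
5. ~r, w0   [~|-rule on 2]
6. ~p | r, w0   [~<>-rule on 3 via w0Rw0]
7. r, w0   [|-rule on 6 (branches; this branch)]
Accessibility: w0Rw0
Branch closes: r and ~r both at w0.
All branches of the negation close; one closing branch shown above.

Valid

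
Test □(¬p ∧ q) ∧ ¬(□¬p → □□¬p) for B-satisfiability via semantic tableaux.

1. □(¬p ∧ q) ∧ ¬(□¬p → □□¬p), 0
2. □(¬p ∧ q), 0
3. ¬(□¬p → □□¬p), 0
4. □¬p, 0
5. ¬□□¬p, 0
6. ¬p ∧ q, 0
7. ¬p, 0
8. q, 0
9. ¬□¬p, 1
10. ¬p ∧ q, 1
11. ¬p, 1
12. q, 1
13. p, 2
Accessibility: 0R0, 0R1, 1R0, 1R1, 1R2, 2R1, 2R2

Yes, satisfiable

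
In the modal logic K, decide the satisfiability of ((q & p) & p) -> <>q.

1. ((q & p) & p) -> <>q, 0
2. <>q, 0
3. q, 1
Accessibility: 0R1

Satisfiable (open branch found)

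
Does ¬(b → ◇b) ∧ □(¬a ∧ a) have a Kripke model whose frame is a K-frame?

1. ¬(b → ◇b) ∧ □(¬a ∧ a), 0
2. ¬(b → ◇b), 0
3. □(¬a ∧ a), 0
4. b, 0
5. ¬◇b, 0

Satisfiable (open branch found)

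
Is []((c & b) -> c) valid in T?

Tableau for the negation ~[]((c & b) -> c):
1. ~[]((c & b) -> c), u
2. ~((c & b) -> c), v
3. c & b, v
4. ~c, v
5. c, v
6. b, v
Accessibility: uRu, uRv, vRv
Branch closes: c and ~c both at v.
Every branch of the negation's tableau closes; the branch above is one of them.

Valid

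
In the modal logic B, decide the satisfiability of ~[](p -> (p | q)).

1. ~[](p -> (p | q)), 0
2. ~(p -> (p | q)), 1   [~[]-rule on 1: fresh world 1, 0R1]
3. p, 1   [~->-rule on 2]
4. ~(p | q), 1   [~->-rule on 2]
5. ~p, 1   [~|-rule on 4]
6. ~q, 1   [~|-rule on 4]
Accessibility: 0R0, 0R1, 1R0, 1R1
Branch closes: p and ~p both at 1.
All branches of the tableau close; one closing branch shown above.

Unsatisfiable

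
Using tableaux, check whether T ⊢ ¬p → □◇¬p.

Tableau for the negation ¬(¬p → □◇¬p):
1. ¬(¬p → □◇¬p), 0
2. ¬p, 0   [¬→-rule on 1]
3. ¬□◇¬p, 0   [¬→-rule on 1]
4. ¬◇¬p, 1   [¬□-rule on 3: fresh world 1, 0R1]
5. p, 1   [¬◇-rule on 4 via 1R1]
Accessibility: 0R0, 0R1, 1R1
The negation has an open branch (countermodel exists).

No, not valid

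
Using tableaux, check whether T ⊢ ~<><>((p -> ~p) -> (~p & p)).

Tableau for the negation <><>((p -> ~p) -> (~p & p)):
1. <><>((p -> ~p) -> (~p & p)), w0
2. <>((p -> ~p) -> (~p & p)), w1   [<>-rule on 1: fresh world w1, w0Rw1]
3. (p -> ~p) -> (~p & p), w2   [<>-rule on 2: fresh world w2, w1Rw2]
4. ~(p -> ~p), w2   [->-rule on 3 (branches; this branch)]
5. p, w2   [~->-rule on 4]
Accessibility: w0Rw0, w0Rw1, w1Rw1, w1Rw2, w2Rw2
The negation has an open branch (countermodel exists).

No, not valid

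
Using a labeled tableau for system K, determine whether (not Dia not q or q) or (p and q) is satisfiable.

1. (not Dia not q or q) or (p and q), u
2. p and q, u
3. p, u
4. q, u

Satisfiable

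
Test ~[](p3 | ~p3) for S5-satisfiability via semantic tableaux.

Unsatisfiable

1. ~[](p3 | ~p3), u
2. ~(p3 | ~p3), v
3. ~p3, v
4. p3, v
Accessibility: uRu, uRv, vRu, vRv
Branch closes: p3 and ~p3 both at v.
All branches of the tableau close; one closing branch shown above.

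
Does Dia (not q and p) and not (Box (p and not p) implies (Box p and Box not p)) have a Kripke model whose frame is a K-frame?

Unsatisfiable

1. Dia (not q and p) and not (Box (p and not p) implies (Box p and Box not p)), 0
2. Dia (not q and p), 0
3. not (Box (p and not p) implies (Box p and Box not p)), 0
4. Box (p and not p), 0
5. not (Box p and Box not p), 0
6. not Box not p, 0
7. not q and p, 1
8. not q, 1
9. p, 1
10. p and not p, 1
11. not p, 1
Accessibility: 0R1
Branch closes: p and not p both at 1.
Every branch closes; the branch above is one of them.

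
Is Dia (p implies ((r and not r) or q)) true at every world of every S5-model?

No, not valid

Tableau for the negation not Dia (p implies ((r and not r) or q)):
1. not Dia (p implies ((r and not r) or q)), u
2. not (p implies ((r and not r) or q)), u
3. p, u
4. not ((r and not r) or q), u
5. not (r and not r), u
6. not q, u
7. r, u
Accessibility: uRu
The negation has an open branch (countermodel exists).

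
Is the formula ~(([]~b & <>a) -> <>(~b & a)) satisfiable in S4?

Unsatisfiable (every branch closes)

1. ~(([]~b & <>a) -> <>(~b & a)), w0
2. []~b & <>a, w0
3. ~<>(~b & a), w0
4. []~b, w0
5. <>a, w0
6. ~(~b & a), w0
7. ~b, w0
8. ~a, w0
9. a, w1
10. ~(~b & a), w1
11. ~b, w1
12. ~a, w1
Accessibility: w0Rw0, w0Rw1, w1Rw1
Branch closes: a and ~a both at w1.
Every branch closes; the branch above is one of them.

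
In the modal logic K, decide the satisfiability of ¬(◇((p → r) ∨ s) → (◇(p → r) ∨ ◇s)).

Unsatisfiable

1. ¬(◇((p → r) ∨ s) → (◇(p → r) ∨ ◇s)), 0
2. ◇((p → r) ∨ s), 0   [¬→-rule on 1]
3. ¬(◇(p → r) ∨ ◇s), 0   [¬→-rule on 1]
4. ¬◇(p → r), 0   [¬∨-rule on 3]
5. ¬◇s, 0   [¬∨-rule on 3]
6. (p → r) ∨ s, 1   [◇-rule on 2: fresh world 1, 0R1]
7. ¬(p → r), 1   [¬◇-rule on 4 via 0R1]
8. p, 1   [¬→-rule on 7]
9. ¬r, 1   [¬→-rule on 7]
10. ¬s, 1   [¬◇-rule on 5 via 0R1]
11. p → r, 1   [∨-rule on 6 (branches; this branch)]
12. r, 1   [→-rule on 11 (branches; this branch)]
Accessibility: 0R1
Branch closes: r and ¬r both at 1.
Every branch closes; the branch above is one of them.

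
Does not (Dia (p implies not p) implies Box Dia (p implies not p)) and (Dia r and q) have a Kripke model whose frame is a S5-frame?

1. not (Dia (p implies not p) implies Box Dia (p implies not p)) and (Dia r and q), u
2. not (Dia (p implies not p) implies Box Dia (p implies not p)), u   [and-rule on 1]
3. Dia r and q, u   [and-rule on 1]
4. Dia (p implies not p), u   [neg-implies-rule on 2]
5. not Box Dia (p implies not p), u   [neg-implies-rule on 2]
6. Dia r, u   [and-rule on 3]
7. q, u   [and-rule on 3]
8. p implies not p, v   [Dia-rule on 4: fresh world v, uRv]
9. not p, v   [implies-rule on 8 (branches; this branch)]
10. not Dia (p implies not p), w   [neg-Box-rule on 5: fresh world w, uRw]
11. not (p implies not p), u   [neg-Dia-rule on 10 via wRu]
12. p, u   [neg-implies-rule on 11]
13. not (p implies not p), v   [neg-Dia-rule on 10 via wRv]
14. p, v   [neg-implies-rule on 13]
Accessibility: uRu, uRv, uRw, vRu, vRv, vRw, wRu, wRv, wRw
Branch closes: p and not p both at v.
All branches of the tableau close; one closing branch shown above.

No, unsatisfiable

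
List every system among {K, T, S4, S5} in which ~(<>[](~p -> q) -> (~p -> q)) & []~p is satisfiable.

S5-tableau for the formula:
1. ~(<>[](~p -> q) -> (~p -> q)) & []~p, u
2. ~(<>[](~p -> q) -> (~p -> q)), u
3. []~p, u
4. <>[](~p -> q), u
5. ~(~p -> q), u
6. ~p, u
7. ~q, u
8. [](~p -> q), v
9. ~p, v
10. ~p -> q, u
11. ~p -> q, v
12. q, u
Accessibility: uRu, uRv, vRu, vRv
Branch closes: q and ~q both at u.
Every branch closes (one shown): unsatisfiable in S5.
S4-tableau for the formula:
1. ~(<>[](~p -> q) -> (~p -> q)) & []~p, u
2. ~(<>[](~p -> q) -> (~p -> q)), u
3. []~p, u
4. <>[](~p -> q), u
5. ~(~p -> q), u
6. ~p, u
7. ~q, u
8. [](~p -> q), v
9. ~p, v
10. ~p -> q, v
11. q, v
Accessibility: uRu, uRv, vRv
Complete open branch: satisfiable in S4, hence also in K, T (this S4-model is also a K-model and a T-model).

K, T, S4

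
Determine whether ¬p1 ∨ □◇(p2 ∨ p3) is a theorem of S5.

Not valid

Tableau for the negation ¬(¬p1 ∨ □◇(p2 ∨ p3)):
1. ¬(¬p1 ∨ □◇(p2 ∨ p3)), u
2. p1, u
3. ¬□◇(p2 ∨ p3), u
4. ¬◇(p2 ∨ p3), v
5. ¬(p2 ∨ p3), u
6. ¬p2, u
7. ¬p3, u
8. ¬(p2 ∨ p3), v
9. ¬p2, v
10. ¬p3, v
Accessibility: uRu, uRv, vRu, vRv
The negation has an open branch (countermodel exists).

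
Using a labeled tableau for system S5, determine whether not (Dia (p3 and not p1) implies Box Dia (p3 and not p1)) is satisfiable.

1. not (Dia (p3 and not p1) implies Box Dia (p3 and not p1)), u
2. Dia (p3 and not p1), u
3. not Box Dia (p3 and not p1), u
4. p3 and not p1, v
5. p3, v
6. not p1, v
7. not Dia (p3 and not p1), w
8. not (p3 and not p1), u
9. not (p3 and not p1), v
10. not (p3 and not p1), w
11. p1, u
12. p1, v
Accessibility: uRu, uRv, uRw, vRu, vRv, vRw, wRu, wRv, wRw
Branch closes: p1 and not p1 both at v.
(One branch shown.) All branches close.

Unsatisfiable (every branch closes)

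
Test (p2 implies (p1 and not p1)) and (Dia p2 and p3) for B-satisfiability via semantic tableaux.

Yes, satisfiable

1. (p2 implies (p1 and not p1)) and (Dia p2 and p3), w0
2. p2 implies (p1 and not p1), w0
3. Dia p2 and p3, w0
4. Dia p2, w0
5. p3, w0
6. not p2, w0
7. p2, w1
Accessibility: w0Rw0, w0Rw1, w1Rw0, w1Rw1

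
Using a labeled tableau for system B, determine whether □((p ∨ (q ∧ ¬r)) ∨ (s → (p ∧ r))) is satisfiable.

Satisfiable (open branch found)

1. □((p ∨ (q ∧ ¬r)) ∨ (s → (p ∧ r))), u
2. (p ∨ (q ∧ ¬r)) ∨ (s → (p ∧ r)), u   [□-rule on 1 via uRu]
3. s → (p ∧ r), u   [∨-rule on 2 (branches; this branch)]
4. p ∧ r, u   [→-rule on 3 (branches; this branch)]
5. p, u   [∧-rule on 4]
6. r, u   [∧-rule on 4]
Accessibility: uRu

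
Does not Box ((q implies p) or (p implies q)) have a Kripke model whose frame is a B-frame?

No, unsatisfiable

1. not Box ((q implies p) or (p implies q)), w0
2. not ((q implies p) or (p implies q)), w1
3. not (q implies p), w1
4. not (p implies q), w1
5. q, w1
6. not p, w1
7. p, w1
8. not q, w1
Accessibility: w0Rw0, w0Rw1, w1Rw0, w1Rw1
Branch closes: p and not p both at w1.
(One branch shown.) All branches close.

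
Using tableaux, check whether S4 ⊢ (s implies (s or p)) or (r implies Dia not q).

Valid in S4

Tableau for the negation not ((s implies (s or p)) or (r implies Dia not q)):
1. not ((s implies (s or p)) or (r implies Dia not q)), u
2. not (s implies (s or p)), u   [neg-or-rule on 1]
3. not (r implies Dia not q), u   [neg-or-rule on 1]
4. s, u   [neg-implies-rule on 2]
5. not (s or p), u   [neg-implies-rule on 2]
6. r, u   [neg-implies-rule on 3]
7. not Dia not q, u   [neg-implies-rule on 3]
8. not s, u   [neg-or-rule on 5]
9. not p, u   [neg-or-rule on 5]
Accessibility: uRu
Branch closes: s and not s both at u.
Every branch of the negation's tableau closes; the branch above is one of them.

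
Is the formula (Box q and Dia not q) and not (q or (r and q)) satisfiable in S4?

1. (Box q and Dia not q) and not (q or (r and q)), 0
2. Box q and Dia not q, 0
3. not (q or (r and q)), 0
4. Box q, 0
5. Dia not q, 0
6. not q, 0
7. not (r and q), 0
8. q, 0
Accessibility: 0R0
Branch closes: q and not q both at 0.
Every branch closes; the branch above is one of them.

No, unsatisfiable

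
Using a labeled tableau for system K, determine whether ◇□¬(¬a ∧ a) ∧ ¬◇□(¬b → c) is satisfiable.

1. ◇□¬(¬a ∧ a) ∧ ¬◇□(¬b → c), w0
2. ◇□¬(¬a ∧ a), w0
3. ¬◇□(¬b → c), w0
4. □¬(¬a ∧ a), w1
5. ¬□(¬b → c), w1
6. ¬(¬b → c), w2
7. ¬b, w2
8. ¬c, w2
9. ¬(¬a ∧ a), w2
10. ¬a, w2
Accessibility: w0Rw1, w1Rw2

Satisfiable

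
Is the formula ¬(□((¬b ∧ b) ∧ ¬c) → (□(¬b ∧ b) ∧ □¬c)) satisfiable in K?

1. ¬(□((¬b ∧ b) ∧ ¬c) → (□(¬b ∧ b) ∧ □¬c)), w0
2. □((¬b ∧ b) ∧ ¬c), w0
3. ¬(□(¬b ∧ b) ∧ □¬c), w0
4. ¬□(¬b ∧ b), w0
5. ¬(¬b ∧ b), w1
6. (¬b ∧ b) ∧ ¬c, w1
7. ¬b ∧ b, w1
8. ¬c, w1
9. ¬b, w1
10. b, w1
Accessibility: w0Rw1
Branch closes: b and ¬b both at w1.
Every branch closes; the branch above is one of them.

Unsatisfiable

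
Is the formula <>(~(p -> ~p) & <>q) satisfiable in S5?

1. <>(~(p -> ~p) & <>q), u
2. ~(p -> ~p) & <>q, v
3. ~(p -> ~p), v
4. <>q, v
5. p, v
6. q, w
Accessibility: uRu, uRv, uRw, vRu, vRv, vRw, wRu, wRv, wRw

Yes, satisfiable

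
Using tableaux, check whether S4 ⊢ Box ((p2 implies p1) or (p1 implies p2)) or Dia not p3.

Yes, valid

Tableau for the negation not (Box ((p2 implies p1) or (p1 implies p2)) or Dia not p3):
1. not (Box ((p2 implies p1) or (p1 implies p2)) or Dia not p3), 0
2. not Box ((p2 implies p1) or (p1 implies p2)), 0
3. not Dia not p3, 0
4. p3, 0
5. not ((p2 implies p1) or (p1 implies p2)), 1
6. not (p2 implies p1), 1
7. not (p1 implies p2), 1
8. p2, 1
9. not p1, 1
10. p1, 1
11. not p2, 1
Accessibility: 0R0, 0R1, 1R1
Branch closes: p1 and not p1 both at 1.
All branches of the negation close; one closing branch shown above.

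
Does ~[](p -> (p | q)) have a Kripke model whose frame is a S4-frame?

Unsatisfiable

1. ~[](p -> (p | q)), u
2. ~(p -> (p | q)), v
3. p, v
4. ~(p | q), v
5. ~p, v
6. ~q, v
Accessibility: uRu, uRv, vRv
Branch closes: p and ~p both at v.
All branches of the tableau close; one closing branch shown above.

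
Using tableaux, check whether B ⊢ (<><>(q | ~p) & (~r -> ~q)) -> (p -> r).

Tableau for the negation ~((<><>(q | ~p) & (~r -> ~q)) -> (p -> r)):
1. ~((<><>(q | ~p) & (~r -> ~q)) -> (p -> r)), 0
2. <><>(q | ~p) & (~r -> ~q), 0
3. ~(p -> r), 0
4. <><>(q | ~p), 0
5. ~r -> ~q, 0
6. p, 0
7. ~r, 0
8. ~q, 0
9. <>(q | ~p), 1
10. q | ~p, 2
11. ~p, 2
Accessibility: 0R0, 0R1, 1R0, 1R1, 1R2, 2R1, 2R2
The negation has an open branch (countermodel exists).

Invalid (countermodel exists)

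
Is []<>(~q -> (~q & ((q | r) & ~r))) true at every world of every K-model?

Invalid (countermodel exists)

Tableau for the negation ~[]<>(~q -> (~q & ((q | r) & ~r))):
1. ~[]<>(~q -> (~q & ((q | r) & ~r))), w0
2. ~<>(~q -> (~q & ((q | r) & ~r))), w1   [~[]-rule on 1: fresh world w1, w0Rw1]
Accessibility: w0Rw1
The negation has an open branch (countermodel exists).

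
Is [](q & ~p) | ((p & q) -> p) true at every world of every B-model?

Tableau for the negation ~([](q & ~p) | ((p & q) -> p)):
1. ~([](q & ~p) | ((p & q) -> p)), u
2. ~[](q & ~p), u
3. ~((p & q) -> p), u
4. p & q, u
5. ~p, u
6. p, u
7. q, u
Accessibility: uRu
Branch closes: p and ~p both at u.
All branches of the negation close; one closing branch shown above.

Yes, valid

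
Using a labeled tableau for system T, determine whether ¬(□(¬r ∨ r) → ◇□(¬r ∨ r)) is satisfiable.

Unsatisfiable (every branch closes)

1. ¬(□(¬r ∨ r) → ◇□(¬r ∨ r)), 0
2. □(¬r ∨ r), 0   [¬→-rule on 1]
3. ¬◇□(¬r ∨ r), 0   [¬→-rule on 1]
4. ¬r ∨ r, 0   [□-rule on 2 via 0R0]
5. ¬□(¬r ∨ r), 0   [¬◇-rule on 3 via 0R0]
6. r, 0   [∨-rule on 4 (branches; this branch)]
7. ¬(¬r ∨ r), 1   [¬□-rule on 5: fresh world 1, 0R1]
8. r, 1   [¬∨-rule on 7]
9. ¬r, 1   [¬∨-rule on 7]
Accessibility: 0R0, 0R1, 1R1
Branch closes: r and ¬r both at 1.
All branches of the tableau close; one closing branch shown above.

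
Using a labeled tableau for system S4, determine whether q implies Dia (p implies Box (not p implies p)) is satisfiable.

1. q implies Dia (p implies Box (not p implies p)), u
2. Dia (p implies Box (not p implies p)), u
3. p implies Box (not p implies p), v
4. Box (not p implies p), v
5. not p implies p, v
6. p, v
Accessibility: uRu, uRv, vRv

Satisfiable (open branch found)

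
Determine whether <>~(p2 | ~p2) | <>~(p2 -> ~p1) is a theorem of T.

Invalid (countermodel exists)

Tableau for the negation ~(<>~(p2 | ~p2) | <>~(p2 -> ~p1)):
1. ~(<>~(p2 | ~p2) | <>~(p2 -> ~p1)), w0
2. ~<>~(p2 | ~p2), w0
3. ~<>~(p2 -> ~p1), w0
4. p2 | ~p2, w0
5. p2 -> ~p1, w0
6. ~p2, w0
7. ~p1, w0
Accessibility: w0Rw0
The negation has an open branch (countermodel exists).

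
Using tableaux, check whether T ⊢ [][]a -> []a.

Tableau for the negation ~([][]a -> []a):
1. ~([][]a -> []a), 0
2. [][]a, 0
3. ~[]a, 0
4. []a, 0
5. a, 0
6. ~a, 1
7. []a, 1
8. a, 1
Accessibility: 0R0, 0R1, 1R1
Branch closes: a and ~a both at 1.
All branches of the negation close; one closing branch shown above.

Valid in T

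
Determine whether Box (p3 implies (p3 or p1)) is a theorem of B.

Tableau for the negation not Box (p3 implies (p3 or p1)):
1. not Box (p3 implies (p3 or p1)), u
2. not (p3 implies (p3 or p1)), v
3. p3, v
4. not (p3 or p1), v
5. not p3, v
6. not p1, v
Accessibility: uRu, uRv, vRu, vRv
Branch closes: p3 and not p3 both at v.
All branches of the negation close; one closing branch shown above.

Yes, valid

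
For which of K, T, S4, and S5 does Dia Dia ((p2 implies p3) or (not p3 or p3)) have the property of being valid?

T, S4, S5

T-tableau for the negation not Dia Dia ((p2 implies p3) or (not p3 or p3)):
1. not Dia Dia ((p2 implies p3) or (not p3 or p3)), u
2. not Dia ((p2 implies p3) or (not p3 or p3)), u
3. not ((p2 implies p3) or (not p3 or p3)), u
4. not (p2 implies p3), u
5. not (not p3 or p3), u
6. p2, u
7. not p3, u
8. p3, u
Accessibility: uRu
Branch closes: p3 and not p3 both at u.
Every branch closes (one shown): valid in T, hence also in S4, S5 (every theorem of T is a theorem of S4 and S5).
K-tableau for the negation not Dia Dia ((p2 implies p3) or (not p3 or p3)):
1. not Dia Dia ((p2 implies p3) or (not p3 or p3)), u
Complete open branch: countermodel on a K-frame, so not valid in K.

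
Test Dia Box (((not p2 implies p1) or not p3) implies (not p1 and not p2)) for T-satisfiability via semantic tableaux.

1. Dia Box (((not p2 implies p1) or not p3) implies (not p1 and not p2)), w0
2. Box (((not p2 implies p1) or not p3) implies (not p1 and not p2)), w1   [Dia-rule on 1: fresh world w1, w0Rw1]
3. ((not p2 implies p1) or not p3) implies (not p1 and not p2), w1   [Box-rule on 2 via w1Rw1]
4. not p1 and not p2, w1   [implies-rule on 3 (branches; this branch)]
5. not p1, w1   [and-rule on 4]
6. not p2, w1   [and-rule on 4]
Accessibility: w0Rw0, w0Rw1, w1Rw1

Yes, satisfiable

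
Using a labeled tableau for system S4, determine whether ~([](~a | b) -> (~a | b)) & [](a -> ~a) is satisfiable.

No, unsatisfiable

1. ~([](~a | b) -> (~a | b)) & [](a -> ~a), u
2. ~([](~a | b) -> (~a | b)), u   [&-rule on 1]
3. [](a -> ~a), u   [&-rule on 1]
4. [](~a | b), u   [~->-rule on 2]
5. ~(~a | b), u   [~->-rule on 2]
6. a, u   [~|-rule on 5]
7. ~b, u   [~|-rule on 5]
8. a -> ~a, u   [[]-rule on 3 via uRu]
9. ~a | b, u   [[]-rule on 4 via uRu]
10. ~a, u   [->-rule on 8 (branches; this branch)]
Accessibility: uRu
Branch closes: a and ~a both at u.
Every branch closes; the branch above is one of them.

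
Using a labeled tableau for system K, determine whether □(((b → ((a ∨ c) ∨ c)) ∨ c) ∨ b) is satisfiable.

Satisfiable (open branch found)

1. □(((b → ((a ∨ c) ∨ c)) ∨ c) ∨ b), u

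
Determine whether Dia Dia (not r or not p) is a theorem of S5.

Invalid (countermodel exists)

Tableau for the negation not Dia Dia (not r or not p):
1. not Dia Dia (not r or not p), u
2. not Dia (not r or not p), u   [neg-Dia-rule on 1 via uRu]
3. not (not r or not p), u   [neg-Dia-rule on 2 via uRu]
4. r, u   [neg-or-rule on 3]
5. p, u   [neg-or-rule on 3]
Accessibility: uRu
The negation has an open branch (countermodel exists).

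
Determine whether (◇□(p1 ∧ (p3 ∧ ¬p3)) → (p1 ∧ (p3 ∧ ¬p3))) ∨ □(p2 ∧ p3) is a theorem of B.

Valid

Tableau for the negation ¬((◇□(p1 ∧ (p3 ∧ ¬p3)) → (p1 ∧ (p3 ∧ ¬p3))) ∨ □(p2 ∧ p3)):
1. ¬((◇□(p1 ∧ (p3 ∧ ¬p3)) → (p1 ∧ (p3 ∧ ¬p3))) ∨ □(p2 ∧ p3)), w0
2. ¬(◇□(p1 ∧ (p3 ∧ ¬p3)) → (p1 ∧ (p3 ∧ ¬p3))), w0
3. ¬□(p2 ∧ p3), w0
4. ◇□(p1 ∧ (p3 ∧ ¬p3)), w0
5. ¬(p1 ∧ (p3 ∧ ¬p3)), w0
6. ¬(p3 ∧ ¬p3), w0
7. p3, w0
8. ¬(p2 ∧ p3), w1
9. ¬p3, w1
10. □(p1 ∧ (p3 ∧ ¬p3)), w2
11. p1 ∧ (p3 ∧ ¬p3), w0
12. p1, w0
13. p3 ∧ ¬p3, w0
14. ¬p3, w0
Accessibility: w0Rw0, w0Rw1, w0Rw2, w1Rw0, w1Rw1, w2Rw0, w2Rw2
Branch closes: p3 and ¬p3 both at w0.
Every branch of the negation's tableau closes; the branch above is one of them.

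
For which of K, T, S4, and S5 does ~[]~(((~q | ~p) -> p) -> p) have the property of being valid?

K-tableau for the negation []~(((~q | ~p) -> p) -> p):
1. []~(((~q | ~p) -> p) -> p), w0
Complete open branch: countermodel on a K-frame, so not valid in K.
T-tableau for the negation []~(((~q | ~p) -> p) -> p):
1. []~(((~q | ~p) -> p) -> p), w0
2. ~(((~q | ~p) -> p) -> p), w0   [[]-rule on 1 via w0Rw0]
3. (~q | ~p) -> p, w0   [~->-rule on 2]
4. ~p, w0   [~->-rule on 2]
5. ~(~q | ~p), w0   [->-rule on 3 (branches; this branch)]
6. q, w0   [~|-rule on 5]
7. p, w0   [~|-rule on 5]
Accessibility: w0Rw0
Branch closes: p and ~p both at w0.
Every branch closes (one shown): valid in T, hence also in S4, S5 (every theorem of T is a theorem of S4 and S5).

T, S4, S5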